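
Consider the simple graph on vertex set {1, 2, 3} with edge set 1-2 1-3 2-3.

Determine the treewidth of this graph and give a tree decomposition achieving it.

A single bag containing all 3 vertices is trivially a valid decomposition of width 2. For the lower bound, the 3 vertices {1, 2, 3} are pairwise adjacent, and any tree decomposition puts a clique entirely inside one bag — forcing width ≥ 2. The upper and lower bounds meet at 2, so that is the treewidth.

Treewidth 2.
One such decomposition:
Bags: B1 = {1, 2, 3}
Tree: (single bag)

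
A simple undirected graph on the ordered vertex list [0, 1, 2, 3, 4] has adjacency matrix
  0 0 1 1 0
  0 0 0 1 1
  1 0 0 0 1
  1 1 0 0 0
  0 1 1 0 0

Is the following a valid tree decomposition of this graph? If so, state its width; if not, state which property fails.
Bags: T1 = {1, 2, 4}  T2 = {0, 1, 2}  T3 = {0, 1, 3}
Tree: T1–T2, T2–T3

Yes; width 2.

Checking the three conditions: (i) the bags cover all of {0, 1, 2, 3, 4}; (ii) for each edge, some bag contains both endpoints; (iii) the bags containing any fixed vertex form a subtree. All hold, so the decomposition is valid with width 3 − 1 = 2.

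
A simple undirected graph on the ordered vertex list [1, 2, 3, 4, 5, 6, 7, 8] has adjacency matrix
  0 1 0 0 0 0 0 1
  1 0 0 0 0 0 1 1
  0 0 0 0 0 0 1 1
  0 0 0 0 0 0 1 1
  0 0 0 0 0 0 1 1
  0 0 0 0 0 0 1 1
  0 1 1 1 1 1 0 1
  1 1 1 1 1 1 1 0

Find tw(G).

A width-2 tree decomposition is:
Bags: B1 = {4, 7, 8}  B2 = {5, 7, 8}  B3 = {6, 7, 8}  B4 = {2, 7, 8}  B5 = {1, 2, 8}  B6 = {3, 7, 8}
Tree: B1–B2, B1–B3, B3–B4, B4–B5, B3–B6
The largest bag has 3 vertices, giving width 2; this decomposition certifies tw(G) ≤ 2. On the other hand G contains the 3-clique {1, 2, 8}. A clique must lie in a single bag of any decomposition, so no decomposition can have width below 2. Combining the bounds, tw(G) = 2.

2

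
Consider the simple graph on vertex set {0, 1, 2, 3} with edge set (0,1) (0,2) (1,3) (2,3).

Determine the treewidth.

A width-2 tree decomposition is:
Bags: B1 = {0, 1, 3}  B2 = {0, 2, 3}
Tree: B1–B2
Each bag holds 3 vertices, so the decomposition has width 2, which upper-bounds the treewidth. Since 0–1–3–2–0 is a cycle in G, G is not acyclic. Forests are exactly the graphs of treewidth ≤ 1, so tw(G) ≥ 2. Combining the bounds, tw(G) = 2.

2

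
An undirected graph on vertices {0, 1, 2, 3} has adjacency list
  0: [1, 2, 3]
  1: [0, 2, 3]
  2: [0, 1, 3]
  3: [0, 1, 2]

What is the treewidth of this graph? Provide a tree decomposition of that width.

Treewidth 3.
Bags: B1 = {0, 1, 2, 3}
Tree: (single bag)

A single bag containing all 4 vertices is trivially a valid decomposition of width 3. On the other hand G contains the 4-clique {0, 1, 2, 3}. A clique must lie in a single bag of any decomposition, so no decomposition can have width below 3. Combining the bounds, tw(G) = 3.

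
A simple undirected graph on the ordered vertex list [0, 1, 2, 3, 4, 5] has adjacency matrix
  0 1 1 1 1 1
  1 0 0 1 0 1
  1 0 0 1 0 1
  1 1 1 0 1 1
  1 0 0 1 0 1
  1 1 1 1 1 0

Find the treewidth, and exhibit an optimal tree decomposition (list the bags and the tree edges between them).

Treewidth 3.
One such decomposition:
Bags: B1 = {0, 2, 3, 5}  B2 = {0, 1, 3, 5}  B3 = {0, 3, 4, 5}
Tree: B1–B2, B1–B3

The largest bag has 4 vertices, giving width 3; this decomposition certifies tw(G) ≤ 3. Conversely, {0, 1, 3, 5} is a clique of size 4, and the vertices of any clique must share a bag in every tree decomposition; so some bag has ≥ 4 vertices and tw(G) ≥ 3. Hence tw(G) = 3 exactly.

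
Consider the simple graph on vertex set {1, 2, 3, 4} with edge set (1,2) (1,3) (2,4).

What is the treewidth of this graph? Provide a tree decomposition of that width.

Every bag has size at most 2, so the width is 2 − 1 = 1 and tw(G) ≤ 1. Any graph with an edge has treewidth ≥ 1, and G has the edge 2–4. Combining the bounds, tw(G) = 1.

Treewidth 1.
One optimal decomposition is:
Bags: B1 = {2, 4}  B2 = {1, 2}  B3 = {1, 3}
Tree: B1–B2, B2–B3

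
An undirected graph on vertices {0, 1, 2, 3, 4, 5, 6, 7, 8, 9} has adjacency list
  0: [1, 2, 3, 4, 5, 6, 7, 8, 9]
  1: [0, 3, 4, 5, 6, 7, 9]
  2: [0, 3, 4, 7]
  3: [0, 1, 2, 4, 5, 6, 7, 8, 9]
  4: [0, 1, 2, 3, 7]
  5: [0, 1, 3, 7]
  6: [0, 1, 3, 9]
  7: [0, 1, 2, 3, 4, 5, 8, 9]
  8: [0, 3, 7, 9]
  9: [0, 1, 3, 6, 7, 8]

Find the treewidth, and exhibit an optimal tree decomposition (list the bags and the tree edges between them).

Treewidth 4.
One optimal decomposition is:
Bags: B1 = {0, 1, 3, 4, 7}  B2 = {0, 1, 3, 7, 9}  B3 = {0, 2, 3, 4, 7}  B4 = {0, 1, 3, 5, 7}  B5 = {0, 3, 7, 8, 9}  B6 = {0, 1, 3, 6, 9}
Tree: B1–B2, B1–B3, B2–B4, B2–B5, B2–B6

Each bag holds 5 vertices, so the decomposition has width 4, which upper-bounds the treewidth. On the other hand G contains the 5-clique {0, 1, 3, 6, 9}. A clique must lie in a single bag of any decomposition, so no decomposition can have width below 4. Hence tw(G) = 4 exactly.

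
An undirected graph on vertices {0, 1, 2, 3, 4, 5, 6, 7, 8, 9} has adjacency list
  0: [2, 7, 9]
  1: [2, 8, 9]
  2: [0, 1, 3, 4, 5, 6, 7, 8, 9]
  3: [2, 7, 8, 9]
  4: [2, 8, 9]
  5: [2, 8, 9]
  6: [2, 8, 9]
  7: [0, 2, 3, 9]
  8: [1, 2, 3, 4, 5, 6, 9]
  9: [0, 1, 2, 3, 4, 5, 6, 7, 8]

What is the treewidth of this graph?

3

A width-3 tree decomposition is:
Bags: B1 = {1, 2, 8, 9}  B2 = {2, 4, 8, 9}  B3 = {2, 3, 8, 9}  B4 = {2, 5, 8, 9}  B5 = {2, 6, 8, 9}  B6 = {2, 3, 7, 9}  B7 = {0, 2, 7, 9}
Tree: B1–B2, B2–B3, B2–B4, B3–B5, B3–B6, B6–B7
Each bag holds 4 vertices, so the decomposition has width 3, which upper-bounds the treewidth. Conversely, {0, 2, 7, 9} is a clique of size 4, and the vertices of any clique must share a bag in every tree decomposition; so some bag has ≥ 4 vertices and tw(G) ≥ 3. Combining the bounds, tw(G) = 3.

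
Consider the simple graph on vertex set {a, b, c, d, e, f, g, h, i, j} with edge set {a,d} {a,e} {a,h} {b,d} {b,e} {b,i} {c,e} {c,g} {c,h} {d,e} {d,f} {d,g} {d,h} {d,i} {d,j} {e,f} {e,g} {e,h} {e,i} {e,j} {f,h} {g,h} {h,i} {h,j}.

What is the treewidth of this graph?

3

A width-3 tree decomposition is:
Bags: B1 = {d, e, h, i}  B2 = {d, e, g, h}  B3 = {d, e, f, h}  B4 = {d, e, h, j}  B5 = {b, d, e, i}  B6 = {c, e, g, h}  B7 = {a, d, e, h}
Tree: B1–B2, B2–B3, B1–B4, B1–B5, B2–B6, B1–B7
Every bag has size at most 4, so the width is 4 − 1 = 3 and tw(G) ≤ 3. For the lower bound, the 4 vertices {d, e, f, h} are pairwise adjacent, and any tree decomposition puts a clique entirely inside one bag — forcing width ≥ 3. Combining the bounds, tw(G) = 3.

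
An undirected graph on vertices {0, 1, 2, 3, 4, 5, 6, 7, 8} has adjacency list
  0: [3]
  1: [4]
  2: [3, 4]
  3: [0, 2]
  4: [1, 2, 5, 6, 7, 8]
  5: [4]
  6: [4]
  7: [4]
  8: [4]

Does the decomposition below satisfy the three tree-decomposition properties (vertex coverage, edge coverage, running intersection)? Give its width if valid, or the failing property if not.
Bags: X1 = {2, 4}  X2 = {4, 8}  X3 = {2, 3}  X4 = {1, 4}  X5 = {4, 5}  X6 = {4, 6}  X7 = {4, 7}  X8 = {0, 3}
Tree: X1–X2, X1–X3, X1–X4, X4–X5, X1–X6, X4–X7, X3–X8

Yes; width 1.

Vertex coverage: the bags together contain {0, 1, 2, 3, 4, 5, 6, 7, 8}, the full vertex set. Edge coverage: each edge of G has both endpoints in at least one bag. Running intersection: for every vertex, the bags containing it form a connected subtree. All three properties hold, so this is a valid tree decomposition of width max|bag| − 1 = 1, and hence tw(G) ≤ 1.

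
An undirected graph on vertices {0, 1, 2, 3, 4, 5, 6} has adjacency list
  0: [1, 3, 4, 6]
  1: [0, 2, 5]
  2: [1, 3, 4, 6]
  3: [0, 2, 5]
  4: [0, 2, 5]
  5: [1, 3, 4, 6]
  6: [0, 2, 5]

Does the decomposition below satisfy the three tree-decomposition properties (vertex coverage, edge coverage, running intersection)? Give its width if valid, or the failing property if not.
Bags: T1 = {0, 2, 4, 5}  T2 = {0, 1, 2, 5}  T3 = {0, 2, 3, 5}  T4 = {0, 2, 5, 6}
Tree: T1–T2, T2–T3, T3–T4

Yes; width 3.

Every vertex of G appears in some bag (union = {0, 1, 2, 3, 4, 5, 6}); every edge is covered by a bag; and for each vertex v the set of bags containing v is connected in the bag tree. The decomposition is therefore valid. The largest bag has 4 vertices, so the width is 3.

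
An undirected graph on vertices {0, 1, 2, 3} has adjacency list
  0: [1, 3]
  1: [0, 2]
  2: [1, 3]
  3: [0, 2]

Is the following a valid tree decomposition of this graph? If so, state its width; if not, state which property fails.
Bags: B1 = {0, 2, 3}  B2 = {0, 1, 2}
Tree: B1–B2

Yes; width 2.

Every vertex of G appears in some bag (union = {0, 1, 2, 3}); every edge is covered by a bag; and for each vertex v the set of bags containing v is connected in the bag tree. The decomposition is therefore valid. The largest bag has 3 vertices, so the width is 2.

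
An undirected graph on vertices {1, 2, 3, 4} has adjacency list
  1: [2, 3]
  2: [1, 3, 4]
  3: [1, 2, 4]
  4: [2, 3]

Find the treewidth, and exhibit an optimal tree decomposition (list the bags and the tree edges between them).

The largest bag has 3 vertices, giving width 2; this decomposition certifies tw(G) ≤ 2. On the other hand G contains the 3-clique {1, 2, 3}. A clique must lie in a single bag of any decomposition, so no decomposition can have width below 2. The upper and lower bounds meet at 2, so that is the treewidth.

Treewidth 2.
One optimal decomposition is:
Bags: B1 = {2, 3, 4}  B2 = {1, 2, 3}
Tree: B1–B2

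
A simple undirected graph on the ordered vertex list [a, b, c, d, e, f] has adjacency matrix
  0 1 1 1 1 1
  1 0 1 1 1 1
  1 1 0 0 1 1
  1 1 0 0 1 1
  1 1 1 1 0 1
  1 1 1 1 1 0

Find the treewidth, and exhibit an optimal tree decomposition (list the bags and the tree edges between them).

The largest bag has 5 vertices, giving width 4; this decomposition certifies tw(G) ≤ 4. For the lower bound, the 5 vertices {a, b, d, e, f} are pairwise adjacent, and any tree decomposition puts a clique entirely inside one bag — forcing width ≥ 4. Hence tw(G) = 4 exactly.

Treewidth 4.
One such decomposition:
Bags: B1 = {a, b, c, e, f}  B2 = {a, b, d, e, f}
Tree: B1–B2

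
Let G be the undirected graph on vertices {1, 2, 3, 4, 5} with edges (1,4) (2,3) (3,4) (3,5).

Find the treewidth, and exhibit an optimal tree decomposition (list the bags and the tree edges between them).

Treewidth 1.
Bags: B1 = {3, 5}  B2 = {2, 3}  B3 = {3, 4}  B4 = {1, 4}
Tree: B1–B2, B2–B3, B3–B4

Each bag holds 2 vertices, so the decomposition has width 1, which upper-bounds the treewidth. G has an edge, so its treewidth is at least 1. Combining the bounds, tw(G) = 1.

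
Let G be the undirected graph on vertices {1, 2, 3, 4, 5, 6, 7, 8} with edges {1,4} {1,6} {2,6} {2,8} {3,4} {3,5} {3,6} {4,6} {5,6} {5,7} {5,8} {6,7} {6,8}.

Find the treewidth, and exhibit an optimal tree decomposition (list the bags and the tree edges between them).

Treewidth 2.
One such decomposition:
Bags: B1 = {5, 6, 7}  B2 = {3, 5, 6}  B3 = {3, 4, 6}  B4 = {5, 6, 8}  B5 = {2, 6, 8}  B6 = {1, 4, 6}
Tree: B1–B2, B2–B3, B1–B4, B4–B5, B3–B6

The largest bag has 3 vertices, giving width 2; this decomposition certifies tw(G) ≤ 2. Conversely, {1, 4, 6} is a clique of size 3, and the vertices of any clique must share a bag in every tree decomposition; so some bag has ≥ 3 vertices and tw(G) ≥ 2. Therefore the treewidth is 2.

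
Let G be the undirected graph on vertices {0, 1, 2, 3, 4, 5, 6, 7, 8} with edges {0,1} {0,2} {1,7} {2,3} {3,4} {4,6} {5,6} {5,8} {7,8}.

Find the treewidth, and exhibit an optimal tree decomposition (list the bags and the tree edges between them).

Every bag has size at most 3, so the width is 3 − 1 = 2 and tw(G) ≤ 2. Since 4–3–2–0–1–7–8–5–6–4 is a cycle in G, G is not acyclic. Forests are exactly the graphs of treewidth ≤ 1, so tw(G) ≥ 2. Therefore the treewidth is 2.

Treewidth 2.
One optimal decomposition is:
Bags: B1 = {2, 3, 4}  B2 = {0, 2, 4}  B3 = {0, 1, 4}  B4 = {1, 4, 7}  B5 = {4, 7, 8}  B6 = {4, 5, 8}  B7 = {4, 5, 6}
Tree: B1–B2, B2–B3, B3–B4, B4–B5, B5–B6, B6–B7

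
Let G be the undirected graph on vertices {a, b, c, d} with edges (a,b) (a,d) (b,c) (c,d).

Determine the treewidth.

2

A width-2 tree decomposition is:
Bags: B1 = {b, c, d}  B2 = {a, b, d}
Tree: B1–B2
The largest bag has 3 vertices, giving width 2; this decomposition certifies tw(G) ≤ 2. Since d–c–b–a–d is a cycle in G, G is not acyclic. Forests are exactly the graphs of treewidth ≤ 1, so tw(G) ≥ 2. Combining the bounds, tw(G) = 2.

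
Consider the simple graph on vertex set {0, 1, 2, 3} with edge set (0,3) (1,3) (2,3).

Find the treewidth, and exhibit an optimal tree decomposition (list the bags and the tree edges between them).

The largest bag has 2 vertices, giving width 1; this decomposition certifies tw(G) ≤ 1. G has an edge, so its treewidth is at least 1. Combining the bounds, tw(G) = 1.

Treewidth 1.
Bags: B1 = {0, 3}  B2 = {2, 3}  B3 = {1, 3}
Tree: B1–B2, B2–B3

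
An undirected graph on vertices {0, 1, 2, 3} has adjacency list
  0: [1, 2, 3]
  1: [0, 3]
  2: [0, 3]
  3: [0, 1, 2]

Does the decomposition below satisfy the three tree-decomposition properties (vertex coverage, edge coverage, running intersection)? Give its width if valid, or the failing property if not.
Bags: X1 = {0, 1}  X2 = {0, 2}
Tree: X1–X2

No — vertex 3 appears in no bag.

A tree decomposition must satisfy three properties: every vertex lies in some bag; for every edge, both endpoints lie together in some bag; and for every vertex, the bags containing it form a connected subtree. Here vertex 3 appears in no bag, so the decomposition is invalid.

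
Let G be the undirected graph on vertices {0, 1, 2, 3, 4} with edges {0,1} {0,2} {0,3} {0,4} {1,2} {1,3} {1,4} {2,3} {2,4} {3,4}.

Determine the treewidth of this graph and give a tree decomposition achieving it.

A single bag containing all 5 vertices is trivially a valid decomposition of width 4. Conversely, {0, 1, 2, 3, 4} is a clique of size 5, and the vertices of any clique must share a bag in every tree decomposition; so some bag has ≥ 5 vertices and tw(G) ≥ 4. Combining the bounds, tw(G) = 4.

Treewidth 4.
One such decomposition:
Bags: B1 = {0, 1, 2, 3, 4}
Tree: (single bag)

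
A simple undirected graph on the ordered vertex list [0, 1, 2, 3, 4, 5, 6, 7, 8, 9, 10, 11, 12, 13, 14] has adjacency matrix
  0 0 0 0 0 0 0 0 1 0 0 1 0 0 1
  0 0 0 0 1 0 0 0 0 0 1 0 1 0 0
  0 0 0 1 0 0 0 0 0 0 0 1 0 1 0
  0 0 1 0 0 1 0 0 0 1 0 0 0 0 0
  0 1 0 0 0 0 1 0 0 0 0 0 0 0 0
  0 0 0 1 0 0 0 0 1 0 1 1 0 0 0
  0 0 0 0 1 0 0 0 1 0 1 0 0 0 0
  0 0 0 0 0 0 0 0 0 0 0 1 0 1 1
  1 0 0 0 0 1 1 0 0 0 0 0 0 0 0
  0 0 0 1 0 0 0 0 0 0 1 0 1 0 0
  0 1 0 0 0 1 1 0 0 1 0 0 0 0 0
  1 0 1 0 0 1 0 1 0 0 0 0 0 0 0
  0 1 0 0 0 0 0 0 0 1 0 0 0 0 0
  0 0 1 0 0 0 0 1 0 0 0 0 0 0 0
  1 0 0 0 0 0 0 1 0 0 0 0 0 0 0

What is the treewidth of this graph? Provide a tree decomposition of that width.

Treewidth 3.
One such decomposition:
Bags: B1 = {1, 4, 6, 12}  B2 = {1, 6, 10, 12}  B3 = {6, 9, 10, 12}  B4 = {6, 8, 9, 10}  B5 = {5, 8, 9, 10}  B6 = {3, 5, 8, 9}  B7 = {0, 3, 5, 8}  B8 = {0, 3, 5, 11}  B9 = {0, 2, 3, 11}  B10 = {0, 2, 11, 14}  B11 = {2, 7, 11, 14}  B12 = {2, 7, 13, 14}
Tree: B1–B2, B2–B3, B3–B4, B4–B5, B5–B6, B6–B7, B7–B8, B8–B9, B9–B10, B10–B11, B11–B12

Every bag has size at most 4, so the width is 4 − 1 = 3 and tw(G) ≤ 3. For the lower bound: the 4 vertex sets {1,4,12}, {6}, {10}, {3,5,8,9} are disjoint, each induces a connected subgraph, and every pair is joined by at least one edge of G. Contracting each set to a single vertex therefore yields K_{4} as a minor, and since treewidth is minor-monotone, tw(G) ≥ tw(K_{4}) = 3. Combining the bounds, tw(G) = 3.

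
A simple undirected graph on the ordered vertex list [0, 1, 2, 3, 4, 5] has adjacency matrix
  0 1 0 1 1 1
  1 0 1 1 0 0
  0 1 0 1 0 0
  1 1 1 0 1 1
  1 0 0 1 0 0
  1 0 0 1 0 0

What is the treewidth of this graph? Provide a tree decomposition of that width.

Treewidth 2.
One such decomposition:
Bags: B1 = {0, 3, 5}  B2 = {0, 1, 3}  B3 = {1, 2, 3}  B4 = {0, 3, 4}
Tree: B1–B2, B2–B3, B2–B4

Every bag has size at most 3, so the width is 3 − 1 = 2 and tw(G) ≤ 2. For the lower bound, the 3 vertices {0, 1, 3} are pairwise adjacent, and any tree decomposition puts a clique entirely inside one bag — forcing width ≥ 2. The upper and lower bounds meet at 2, so that is the treewidth.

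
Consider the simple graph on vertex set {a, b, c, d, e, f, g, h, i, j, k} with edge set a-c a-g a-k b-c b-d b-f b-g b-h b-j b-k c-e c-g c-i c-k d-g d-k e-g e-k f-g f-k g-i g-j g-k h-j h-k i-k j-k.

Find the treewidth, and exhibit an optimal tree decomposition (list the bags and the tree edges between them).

Treewidth 3.
Bags: B1 = {b, c, g, k}  B2 = {c, g, i, k}  B3 = {a, c, g, k}  B4 = {c, e, g, k}  B5 = {b, g, j, k}  B6 = {b, f, g, k}  B7 = {b, h, j, k}  B8 = {b, d, g, k}
Tree: B1–B2, B2–B3, B3–B4, B1–B5, B5–B6, B5–B7, B1–B8

Every bag has size at most 4, so the width is 4 − 1 = 3 and tw(G) ≤ 3. For the lower bound, the 4 vertices {c, e, g, k} are pairwise adjacent, and any tree decomposition puts a clique entirely inside one bag — forcing width ≥ 3. Hence tw(G) = 3 exactly.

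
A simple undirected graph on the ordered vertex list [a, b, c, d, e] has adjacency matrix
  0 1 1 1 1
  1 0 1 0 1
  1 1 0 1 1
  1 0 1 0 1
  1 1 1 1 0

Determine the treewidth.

3

A width-3 tree decomposition is:
Bags: B1 = {a, c, d, e}  B2 = {a, b, c, e}
Tree: B1–B2
The largest bag has 4 vertices, giving width 3; this decomposition certifies tw(G) ≤ 3. On the other hand G contains the 4-clique {a, c, d, e}. A clique must lie in a single bag of any decomposition, so no decomposition can have width below 3. Hence tw(G) = 3 exactly.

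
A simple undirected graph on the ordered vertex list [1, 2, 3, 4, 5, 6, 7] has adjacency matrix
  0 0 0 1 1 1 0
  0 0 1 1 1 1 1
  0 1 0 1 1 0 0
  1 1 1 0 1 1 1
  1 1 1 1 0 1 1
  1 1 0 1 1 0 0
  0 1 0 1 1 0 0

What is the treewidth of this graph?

A width-3 tree decomposition is:
Bags: B1 = {2, 4, 5, 7}  B2 = {2, 3, 4, 5}  B3 = {2, 4, 5, 6}  B4 = {1, 4, 5, 6}
Tree: B1–B2, B2–B3, B3–B4
Every bag has size at most 4, so the width is 4 − 1 = 3 and tw(G) ≤ 3. On the other hand G contains the 4-clique {1, 4, 5, 6}. A clique must lie in a single bag of any decomposition, so no decomposition can have width below 3. Therefore the treewidth is 3.

3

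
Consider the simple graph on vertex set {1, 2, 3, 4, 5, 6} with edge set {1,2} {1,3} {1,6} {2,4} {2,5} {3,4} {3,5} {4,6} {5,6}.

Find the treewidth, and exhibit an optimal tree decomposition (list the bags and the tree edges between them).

Treewidth 3.
One optimal decomposition is:
Bags: B1 = {1, 2, 4, 5}  B2 = {1, 4, 5, 6}  B3 = {1, 3, 4, 5}
Tree: B1–B2, B2–B3

Every bag has size at most 4, so the width is 4 − 1 = 3 and tw(G) ≤ 3. For the lower bound: the 4 vertex sets {2,5}, {1,6}, {4}, {3} are disjoint, each induces a connected subgraph, and every pair is joined by at least one edge of G. Contracting each set to a single vertex therefore yields K_{4} as a minor, and since treewidth is minor-monotone, tw(G) ≥ tw(K_{4}) = 3. Hence tw(G) = 3 exactly.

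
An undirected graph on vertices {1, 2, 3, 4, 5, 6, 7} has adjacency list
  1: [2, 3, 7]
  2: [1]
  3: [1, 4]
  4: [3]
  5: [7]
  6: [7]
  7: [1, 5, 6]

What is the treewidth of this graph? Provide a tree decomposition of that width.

Every bag has size at most 2, so the width is 2 − 1 = 1 and tw(G) ≤ 1. Any graph with an edge has treewidth ≥ 1, and G has the edge 7–1. Hence tw(G) = 1 exactly.

Treewidth 1.
Bags: B1 = {1, 7}  B2 = {1, 3}  B3 = {5, 7}  B4 = {3, 4}  B5 = {6, 7}  B6 = {1, 2}
Tree: B1–B2, B1–B3, B2–B4, B3–B5, B1–B6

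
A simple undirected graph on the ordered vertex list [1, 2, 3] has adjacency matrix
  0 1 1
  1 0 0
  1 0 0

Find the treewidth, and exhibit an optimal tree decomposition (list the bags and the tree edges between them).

Treewidth 1.
One such decomposition:
Bags: B1 = {1, 2}  B2 = {1, 3}
Tree: B1–B2

The largest bag has 2 vertices, giving width 1; this decomposition certifies tw(G) ≤ 1. G has an edge, so its treewidth is at least 1. Combining the bounds, tw(G) = 1.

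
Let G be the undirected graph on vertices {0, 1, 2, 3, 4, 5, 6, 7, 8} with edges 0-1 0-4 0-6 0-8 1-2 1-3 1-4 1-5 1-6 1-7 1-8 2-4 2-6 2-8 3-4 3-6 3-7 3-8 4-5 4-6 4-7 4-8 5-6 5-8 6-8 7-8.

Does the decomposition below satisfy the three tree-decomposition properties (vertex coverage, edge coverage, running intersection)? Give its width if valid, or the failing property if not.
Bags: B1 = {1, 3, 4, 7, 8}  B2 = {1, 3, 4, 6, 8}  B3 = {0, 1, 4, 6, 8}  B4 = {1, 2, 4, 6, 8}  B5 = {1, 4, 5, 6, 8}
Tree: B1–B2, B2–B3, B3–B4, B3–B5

Yes; width 4.

Vertex coverage: the bags together contain {0, 1, 2, 3, 4, 5, 6, 7, 8}, the full vertex set. Edge coverage: each edge of G has both endpoints in at least one bag. Running intersection: for every vertex, the bags containing it form a connected subtree. All three properties hold, so this is a valid tree decomposition of width max|bag| − 1 = 4, and hence tw(G) ≤ 4.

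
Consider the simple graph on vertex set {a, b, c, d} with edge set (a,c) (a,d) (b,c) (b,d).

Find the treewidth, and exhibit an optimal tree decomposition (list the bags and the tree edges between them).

Every bag has size at most 3, so the width is 3 − 1 = 2 and tw(G) ≤ 2. Since a–d–b–c–a is a cycle in G, G is not acyclic. Forests are exactly the graphs of treewidth ≤ 1, so tw(G) ≥ 2. Therefore the treewidth is 2.

Treewidth 2.
One such decomposition:
Bags: B1 = {a, b, d}  B2 = {a, b, c}
Tree: B1–B2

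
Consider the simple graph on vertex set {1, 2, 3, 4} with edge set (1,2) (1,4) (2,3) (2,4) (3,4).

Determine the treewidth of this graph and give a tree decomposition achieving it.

Treewidth 2.
One such decomposition:
Bags: B1 = {2, 3, 4}  B2 = {1, 2, 4}
Tree: B1–B2

Every bag has size at most 3, so the width is 3 − 1 = 2 and tw(G) ≤ 2. On the other hand G contains the 3-clique {1, 2, 4}. A clique must lie in a single bag of any decomposition, so no decomposition can have width below 2. Therefore the treewidth is 2.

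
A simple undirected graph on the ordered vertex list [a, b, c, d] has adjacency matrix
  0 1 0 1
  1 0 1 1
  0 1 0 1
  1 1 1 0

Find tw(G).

2

A width-2 tree decomposition is:
Bags: B1 = {a, b, d}  B2 = {b, c, d}
Tree: B1–B2
The largest bag has 3 vertices, giving width 2; this decomposition certifies tw(G) ≤ 2. For the lower bound, the 3 vertices {b, c, d} are pairwise adjacent, and any tree decomposition puts a clique entirely inside one bag — forcing width ≥ 2. The upper and lower bounds meet at 2, so that is the treewidth.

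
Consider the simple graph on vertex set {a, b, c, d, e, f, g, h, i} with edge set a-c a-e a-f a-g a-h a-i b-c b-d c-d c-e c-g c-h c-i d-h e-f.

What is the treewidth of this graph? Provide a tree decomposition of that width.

Treewidth 2.
Bags: B1 = {a, c, e}  B2 = {a, c, i}  B3 = {a, e, f}  B4 = {a, c, h}  B5 = {c, d, h}  B6 = {b, c, d}  B7 = {a, c, g}
Tree: B1–B2, B1–B3, B1–B4, B4–B5, B5–B6, B2–B7

Each bag holds 3 vertices, so the decomposition has width 2, which upper-bounds the treewidth. On the other hand G contains the 3-clique {c, d, h}. A clique must lie in a single bag of any decomposition, so no decomposition can have width below 2. The upper and lower bounds meet at 2, so that is the treewidth.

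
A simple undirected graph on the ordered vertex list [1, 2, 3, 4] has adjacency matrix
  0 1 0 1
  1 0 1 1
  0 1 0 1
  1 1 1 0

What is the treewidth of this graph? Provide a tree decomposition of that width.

Treewidth 2.
One such decomposition:
Bags: B1 = {1, 2, 4}  B2 = {2, 3, 4}
Tree: B1–B2

The largest bag has 3 vertices, giving width 2; this decomposition certifies tw(G) ≤ 2. For the lower bound, the 3 vertices {1, 2, 4} are pairwise adjacent, and any tree decomposition puts a clique entirely inside one bag — forcing width ≥ 2. Therefore the treewidth is 2.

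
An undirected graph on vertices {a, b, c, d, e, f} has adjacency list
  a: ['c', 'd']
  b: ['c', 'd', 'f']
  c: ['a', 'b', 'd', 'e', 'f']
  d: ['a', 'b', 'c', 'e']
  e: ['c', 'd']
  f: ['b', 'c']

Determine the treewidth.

A width-2 tree decomposition is:
Bags: B1 = {b, c, d}  B2 = {b, c, f}  B3 = {c, d, e}  B4 = {a, c, d}
Tree: B1–B2, B1–B3, B1–B4
Every bag has size at most 3, so the width is 3 − 1 = 2 and tw(G) ≤ 2. On the other hand G contains the 3-clique {c, d, e}. A clique must lie in a single bag of any decomposition, so no decomposition can have width below 2. Combining the bounds, tw(G) = 2.

2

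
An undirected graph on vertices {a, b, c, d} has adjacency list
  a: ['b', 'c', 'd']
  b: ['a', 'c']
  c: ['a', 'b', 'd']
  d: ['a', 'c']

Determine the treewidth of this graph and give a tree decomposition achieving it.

Treewidth 2.
Bags: B1 = {a, b, c}  B2 = {a, c, d}
Tree: B1–B2

Each bag holds 3 vertices, so the decomposition has width 2, which upper-bounds the treewidth. Conversely, {a, c, d} is a clique of size 3, and the vertices of any clique must share a bag in every tree decomposition; so some bag has ≥ 3 vertices and tw(G) ≥ 2. Combining the bounds, tw(G) = 2.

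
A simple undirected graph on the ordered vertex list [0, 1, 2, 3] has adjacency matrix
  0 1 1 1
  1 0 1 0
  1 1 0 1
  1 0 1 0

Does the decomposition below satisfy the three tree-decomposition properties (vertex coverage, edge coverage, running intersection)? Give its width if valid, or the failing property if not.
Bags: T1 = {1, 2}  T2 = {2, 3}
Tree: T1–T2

No — vertex 0 appears in no bag.

A tree decomposition must satisfy three properties: every vertex lies in some bag; for every edge, both endpoints lie together in some bag; and for every vertex, the bags containing it form a connected subtree. Here vertex 0 appears in no bag, so the decomposition is invalid.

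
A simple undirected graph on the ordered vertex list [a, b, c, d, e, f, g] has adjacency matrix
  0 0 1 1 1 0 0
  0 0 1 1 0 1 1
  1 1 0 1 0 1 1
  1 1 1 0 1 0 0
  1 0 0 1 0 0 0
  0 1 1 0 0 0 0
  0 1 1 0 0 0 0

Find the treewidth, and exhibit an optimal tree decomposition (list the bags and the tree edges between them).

Treewidth 2.
One such decomposition:
Bags: B1 = {a, c, d}  B2 = {a, d, e}  B3 = {b, c, d}  B4 = {b, c, f}  B5 = {b, c, g}
Tree: B1–B2, B1–B3, B3–B4, B4–B5

Every bag has size at most 3, so the width is 3 − 1 = 2 and tw(G) ≤ 2. For the lower bound, the 3 vertices {a, d, e} are pairwise adjacent, and any tree decomposition puts a clique entirely inside one bag — forcing width ≥ 2. Therefore the treewidth is 2.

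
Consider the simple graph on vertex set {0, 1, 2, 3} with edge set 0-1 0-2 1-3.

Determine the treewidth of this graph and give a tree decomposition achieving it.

The largest bag has 2 vertices, giving width 1; this decomposition certifies tw(G) ≤ 1. G has an edge, so its treewidth is at least 1. Combining the bounds, tw(G) = 1.

Treewidth 1.
One such decomposition:
Bags: B1 = {0, 2}  B2 = {0, 1}  B3 = {1, 3}
Tree: B1–B2, B2–B3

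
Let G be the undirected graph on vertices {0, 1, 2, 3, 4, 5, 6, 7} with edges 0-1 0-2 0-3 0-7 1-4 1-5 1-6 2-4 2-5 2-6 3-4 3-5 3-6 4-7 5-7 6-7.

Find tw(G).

4

A width-4 tree decomposition is:
Bags: B1 = {0, 1, 2, 3, 7}  B2 = {1, 2, 3, 5, 7}  B3 = {1, 2, 3, 6, 7}  B4 = {1, 2, 3, 4, 7}
Tree: B1–B2, B2–B3, B3–B4
Each bag holds 5 vertices, so the decomposition has width 4, which upper-bounds the treewidth. For the lower bound: the 5 vertex sets {0,1}, {2,5}, {6,7}, {3}, {4} are disjoint, each induces a connected subgraph, and every pair is joined by at least one edge of G. Contracting each set to a single vertex therefore yields K_{5} as a minor, and since treewidth is minor-monotone, tw(G) ≥ tw(K_{5}) = 4. Combining the bounds, tw(G) = 4.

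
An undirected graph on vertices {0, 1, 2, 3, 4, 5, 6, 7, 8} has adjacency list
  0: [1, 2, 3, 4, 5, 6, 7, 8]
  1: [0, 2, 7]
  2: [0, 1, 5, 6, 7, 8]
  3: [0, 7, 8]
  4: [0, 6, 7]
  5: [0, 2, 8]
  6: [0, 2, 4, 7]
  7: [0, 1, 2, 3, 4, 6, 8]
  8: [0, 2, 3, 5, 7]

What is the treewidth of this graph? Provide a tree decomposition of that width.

Every bag has size at most 4, so the width is 4 − 1 = 3 and tw(G) ≤ 3. On the other hand G contains the 4-clique {0, 2, 5, 8}. A clique must lie in a single bag of any decomposition, so no decomposition can have width below 3. Hence tw(G) = 3 exactly.

Treewidth 3.
One such decomposition:
Bags: B1 = {0, 2, 7, 8}  B2 = {0, 2, 5, 8}  B3 = {0, 2, 6, 7}  B4 = {0, 4, 6, 7}  B5 = {0, 1, 2, 7}  B6 = {0, 3, 7, 8}
Tree: B1–B2, B1–B3, B3–B4, B1–B5, B1–B6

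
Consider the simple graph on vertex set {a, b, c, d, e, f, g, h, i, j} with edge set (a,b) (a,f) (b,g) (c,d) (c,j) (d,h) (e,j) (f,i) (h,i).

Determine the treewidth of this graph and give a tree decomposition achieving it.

Each bag holds 2 vertices, so the decomposition has width 1, which upper-bounds the treewidth. Any graph with an edge has treewidth ≥ 1, and G has the edge e–j. The upper and lower bounds meet at 1, so that is the treewidth.

Treewidth 1.
Bags: B1 = {e, j}  B2 = {c, j}  B3 = {c, d}  B4 = {d, h}  B5 = {h, i}  B6 = {f, i}  B7 = {a, f}  B8 = {a, b}  B9 = {b, g}
Tree: B1–B2, B2–B3, B3–B4, B4–B5, B5–B6, B6–B7, B7–B8, B8–B9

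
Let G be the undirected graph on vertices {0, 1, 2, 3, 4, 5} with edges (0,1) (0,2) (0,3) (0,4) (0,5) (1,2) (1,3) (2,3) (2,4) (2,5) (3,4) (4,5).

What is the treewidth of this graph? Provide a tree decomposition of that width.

Every bag has size at most 4, so the width is 4 − 1 = 3 and tw(G) ≤ 3. On the other hand G contains the 4-clique {0, 1, 2, 3}. A clique must lie in a single bag of any decomposition, so no decomposition can have width below 3. Therefore the treewidth is 3.

Treewidth 3.
One such decomposition:
Bags: B1 = {0, 2, 4, 5}  B2 = {0, 2, 3, 4}  B3 = {0, 1, 2, 3}
Tree: B1–B2, B2–B3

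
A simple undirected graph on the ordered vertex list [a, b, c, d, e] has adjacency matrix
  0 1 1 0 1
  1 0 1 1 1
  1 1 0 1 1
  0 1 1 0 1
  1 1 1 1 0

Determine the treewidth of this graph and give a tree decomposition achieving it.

Treewidth 3.
Bags: B1 = {b, c, d, e}  B2 = {a, b, c, e}
Tree: B1–B2

The largest bag has 4 vertices, giving width 3; this decomposition certifies tw(G) ≤ 3. On the other hand G contains the 4-clique {b, c, d, e}. A clique must lie in a single bag of any decomposition, so no decomposition can have width below 3. Combining the bounds, tw(G) = 3.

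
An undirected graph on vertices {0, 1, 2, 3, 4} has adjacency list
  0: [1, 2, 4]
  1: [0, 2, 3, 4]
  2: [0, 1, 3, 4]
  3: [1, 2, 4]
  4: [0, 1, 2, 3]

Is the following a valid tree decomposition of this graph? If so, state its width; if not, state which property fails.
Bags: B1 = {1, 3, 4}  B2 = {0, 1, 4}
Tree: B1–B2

No — vertex 2 appears in no bag.

A tree decomposition must satisfy three properties: every vertex lies in some bag; for every edge, both endpoints lie together in some bag; and for every vertex, the bags containing it form a connected subtree. Here vertex 2 appears in no bag, so the decomposition is invalid.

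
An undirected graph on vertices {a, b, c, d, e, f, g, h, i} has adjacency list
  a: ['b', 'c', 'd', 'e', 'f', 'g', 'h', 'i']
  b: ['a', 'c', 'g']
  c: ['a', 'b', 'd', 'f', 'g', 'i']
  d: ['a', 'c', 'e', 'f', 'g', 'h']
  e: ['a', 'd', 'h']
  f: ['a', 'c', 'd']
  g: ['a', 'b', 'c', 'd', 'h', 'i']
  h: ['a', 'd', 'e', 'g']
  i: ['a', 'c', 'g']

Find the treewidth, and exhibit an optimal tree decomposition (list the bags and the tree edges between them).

Treewidth 3.
Bags: B1 = {a, c, d, g}  B2 = {a, c, g, i}  B3 = {a, d, g, h}  B4 = {a, c, d, f}  B5 = {a, b, c, g}  B6 = {a, d, e, h}
Tree: B1–B2, B1–B3, B1–B4, B1–B5, B3–B6

The largest bag has 4 vertices, giving width 3; this decomposition certifies tw(G) ≤ 3. On the other hand G contains the 4-clique {a, d, g, h}. A clique must lie in a single bag of any decomposition, so no decomposition can have width below 3. The upper and lower bounds meet at 3, so that is the treewidth.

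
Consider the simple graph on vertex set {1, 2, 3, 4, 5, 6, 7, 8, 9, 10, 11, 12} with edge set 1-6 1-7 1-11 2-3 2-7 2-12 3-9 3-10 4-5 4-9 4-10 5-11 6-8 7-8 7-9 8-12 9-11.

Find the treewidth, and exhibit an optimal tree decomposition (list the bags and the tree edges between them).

Treewidth 3.
One optimal decomposition is:
Bags: B1 = {2, 6, 8, 12}  B2 = {2, 6, 7, 8}  B3 = {1, 2, 6, 7}  B4 = {1, 2, 3, 7}  B5 = {1, 3, 7, 9}  B6 = {1, 3, 9, 11}  B7 = {3, 9, 10, 11}  B8 = {4, 9, 10, 11}  B9 = {4, 5, 10, 11}
Tree: B1–B2, B2–B3, B3–B4, B4–B5, B5–B6, B6–B7, B7–B8, B8–B9

Every bag has size at most 4, so the width is 4 − 1 = 3 and tw(G) ≤ 3. For the lower bound: the 4 vertex sets {6,8,12}, {2}, {7}, {1,3,9,11} are disjoint, each induces a connected subgraph, and every pair is joined by at least one edge of G. Contracting each set to a single vertex therefore yields K_{4} as a minor, and since treewidth is minor-monotone, tw(G) ≥ tw(K_{4}) = 3. Therefore the treewidth is 3.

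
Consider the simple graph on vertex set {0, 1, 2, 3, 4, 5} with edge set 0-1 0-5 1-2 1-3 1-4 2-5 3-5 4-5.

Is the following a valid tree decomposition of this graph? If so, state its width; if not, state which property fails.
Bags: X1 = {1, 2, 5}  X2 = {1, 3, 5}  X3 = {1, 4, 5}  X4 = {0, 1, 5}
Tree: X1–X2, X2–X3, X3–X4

Yes; width 2.

Vertex coverage: the bags together contain {0, 1, 2, 3, 4, 5}, the full vertex set. Edge coverage: each edge of G has both endpoints in at least one bag. Running intersection: for every vertex, the bags containing it form a connected subtree. All three properties hold, so this is a valid tree decomposition of width max|bag| − 1 = 2, and hence tw(G) ≤ 2.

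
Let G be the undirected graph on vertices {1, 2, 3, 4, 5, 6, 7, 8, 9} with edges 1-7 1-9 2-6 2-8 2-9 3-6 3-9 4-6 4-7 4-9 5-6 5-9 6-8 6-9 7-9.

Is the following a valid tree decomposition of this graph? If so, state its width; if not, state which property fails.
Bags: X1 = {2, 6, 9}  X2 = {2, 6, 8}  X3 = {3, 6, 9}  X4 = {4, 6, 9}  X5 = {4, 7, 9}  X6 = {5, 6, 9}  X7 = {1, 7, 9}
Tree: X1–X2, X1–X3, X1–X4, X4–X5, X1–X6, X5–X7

Checking the three conditions: (i) the bags cover all of {1, 2, 3, 4, 5, 6, 7, 8, 9}; (ii) for each edge, some bag contains both endpoints; (iii) the bags containing any fixed vertex form a subtree. All hold, so the decomposition is valid with width 3 − 1 = 2.

Yes; width 2.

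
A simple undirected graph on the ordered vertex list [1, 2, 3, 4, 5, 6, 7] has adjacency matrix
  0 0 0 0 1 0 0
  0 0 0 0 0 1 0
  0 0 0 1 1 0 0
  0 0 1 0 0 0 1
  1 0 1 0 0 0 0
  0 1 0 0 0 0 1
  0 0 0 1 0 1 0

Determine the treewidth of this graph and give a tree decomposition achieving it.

Every bag has size at most 2, so the width is 2 − 1 = 1 and tw(G) ≤ 1. G has an edge, so its treewidth is at least 1. Therefore the treewidth is 1.

Treewidth 1.
One such decomposition:
Bags: B1 = {2, 6}  B2 = {6, 7}  B3 = {4, 7}  B4 = {3, 4}  B5 = {3, 5}  B6 = {1, 5}
Tree: B1–B2, B2–B3, B3–B4, B4–B5, B5–B6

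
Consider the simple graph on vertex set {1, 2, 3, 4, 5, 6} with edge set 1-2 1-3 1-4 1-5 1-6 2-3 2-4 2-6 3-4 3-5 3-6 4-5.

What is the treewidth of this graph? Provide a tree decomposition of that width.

Treewidth 3.
Bags: B1 = {1, 2, 3, 4}  B2 = {1, 3, 4, 5}  B3 = {1, 2, 3, 6}
Tree: B1–B2, B1–B3

Every bag has size at most 4, so the width is 4 − 1 = 3 and tw(G) ≤ 3. Conversely, {1, 2, 3, 4} is a clique of size 4, and the vertices of any clique must share a bag in every tree decomposition; so some bag has ≥ 4 vertices and tw(G) ≥ 3. Therefore the treewidth is 3.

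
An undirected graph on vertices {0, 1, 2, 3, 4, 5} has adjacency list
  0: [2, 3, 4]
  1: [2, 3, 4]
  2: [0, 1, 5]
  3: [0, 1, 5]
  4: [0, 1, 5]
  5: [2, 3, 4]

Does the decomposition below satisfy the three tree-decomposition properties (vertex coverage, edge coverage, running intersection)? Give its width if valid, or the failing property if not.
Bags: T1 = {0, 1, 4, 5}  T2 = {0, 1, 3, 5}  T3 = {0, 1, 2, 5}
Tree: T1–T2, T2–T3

Checking the three conditions: (i) the bags cover all of {0, 1, 2, 3, 4, 5}; (ii) for each edge, some bag contains both endpoints; (iii) the bags containing any fixed vertex form a subtree. All hold, so the decomposition is valid with width 4 − 1 = 3.

Yes; width 3.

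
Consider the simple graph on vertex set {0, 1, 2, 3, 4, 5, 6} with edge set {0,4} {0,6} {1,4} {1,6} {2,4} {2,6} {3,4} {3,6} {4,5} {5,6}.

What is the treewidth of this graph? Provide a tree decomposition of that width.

Treewidth 2.
Bags: B1 = {2, 4, 6}  B2 = {0, 4, 6}  B3 = {4, 5, 6}  B4 = {1, 4, 6}  B5 = {3, 4, 6}
Tree: B1–B2, B2–B3, B3–B4, B4–B5

Every bag has size at most 3, so the width is 3 − 1 = 2 and tw(G) ≤ 2. For the lower bound, G contains the cycle 6–2–4–0–6, so G is not a forest; only forests have treewidth ≤ 1, hence tw(G) ≥ 2. Therefore the treewidth is 2.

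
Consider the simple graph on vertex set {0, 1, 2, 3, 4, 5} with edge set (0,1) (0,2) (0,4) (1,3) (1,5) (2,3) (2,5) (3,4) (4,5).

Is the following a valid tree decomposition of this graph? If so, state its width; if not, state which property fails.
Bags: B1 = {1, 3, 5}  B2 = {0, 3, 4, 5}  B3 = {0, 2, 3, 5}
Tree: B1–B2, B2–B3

A tree decomposition must satisfy three properties: every vertex lies in some bag; for every edge, both endpoints lie together in some bag; and for every vertex, the bags containing it form a connected subtree. Here edge (0,1) lies in no bag, so the decomposition is invalid.

No — edge (0,1) lies in no bag.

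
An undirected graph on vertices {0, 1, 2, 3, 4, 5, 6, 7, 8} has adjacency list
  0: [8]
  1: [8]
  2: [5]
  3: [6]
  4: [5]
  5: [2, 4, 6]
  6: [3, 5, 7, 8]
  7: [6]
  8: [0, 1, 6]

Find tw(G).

1

A width-1 tree decomposition is:
Bags: B1 = {5, 6}  B2 = {3, 6}  B3 = {6, 8}  B4 = {6, 7}  B5 = {1, 8}  B6 = {4, 5}  B7 = {2, 5}  B8 = {0, 8}
Tree: B1–B2, B1–B3, B3–B4, B3–B5, B1–B6, B1–B7, B3–B8
Every bag has size at most 2, so the width is 2 − 1 = 1 and tw(G) ≤ 1. G has an edge, so its treewidth is at least 1. The upper and lower bounds meet at 1, so that is the treewidth.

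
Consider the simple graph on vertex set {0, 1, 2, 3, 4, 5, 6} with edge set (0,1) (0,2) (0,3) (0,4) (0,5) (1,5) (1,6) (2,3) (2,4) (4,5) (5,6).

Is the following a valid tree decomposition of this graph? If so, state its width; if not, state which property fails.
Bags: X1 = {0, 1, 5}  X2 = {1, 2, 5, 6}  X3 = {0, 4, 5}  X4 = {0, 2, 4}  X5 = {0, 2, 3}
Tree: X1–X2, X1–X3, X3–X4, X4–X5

A tree decomposition must satisfy three properties: every vertex lies in some bag; for every edge, both endpoints lie together in some bag; and for every vertex, the bags containing it form a connected subtree. Here bags containing vertex 2 are not connected in the tree, so the decomposition is invalid.

No — bags containing vertex 2 are not connected in the tree.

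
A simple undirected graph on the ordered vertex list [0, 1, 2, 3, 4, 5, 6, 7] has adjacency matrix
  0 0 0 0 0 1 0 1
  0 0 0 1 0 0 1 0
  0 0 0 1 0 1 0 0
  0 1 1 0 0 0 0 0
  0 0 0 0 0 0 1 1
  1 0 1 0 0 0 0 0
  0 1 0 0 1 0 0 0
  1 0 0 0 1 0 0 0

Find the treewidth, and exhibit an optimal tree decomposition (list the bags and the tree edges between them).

The largest bag has 3 vertices, giving width 2; this decomposition certifies tw(G) ≤ 2. For the lower bound, G contains the cycle 0–7–4–6–1–3–2–5–0, so G is not a forest; only forests have treewidth ≤ 1, hence tw(G) ≥ 2. The upper and lower bounds meet at 2, so that is the treewidth.

Treewidth 2.
One such decomposition:
Bags: B1 = {0, 4, 7}  B2 = {0, 4, 6}  B3 = {0, 1, 6}  B4 = {0, 1, 3}  B5 = {0, 2, 3}  B6 = {0, 2, 5}
Tree: B1–B2, B2–B3, B3–B4, B4–B5, B5–B6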